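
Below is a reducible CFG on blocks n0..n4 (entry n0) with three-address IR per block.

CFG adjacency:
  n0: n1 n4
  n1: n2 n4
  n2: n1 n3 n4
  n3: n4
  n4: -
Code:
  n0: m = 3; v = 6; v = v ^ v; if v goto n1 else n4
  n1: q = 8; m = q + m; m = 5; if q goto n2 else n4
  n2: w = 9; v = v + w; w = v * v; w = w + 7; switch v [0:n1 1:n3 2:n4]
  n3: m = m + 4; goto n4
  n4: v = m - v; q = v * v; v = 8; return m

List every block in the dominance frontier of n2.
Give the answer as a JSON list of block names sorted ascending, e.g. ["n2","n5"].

idom tree: n1←n0 n2←n1 n3←n2 n4←n0
Dom at joins:
  n1: preds {n0,n2}: {n0} ∩ {n0,n1,n2} = {n0}; idom=n0
  n4: preds {n0,n1,n2,n3}: {n0} ∩ {n0,n1} ∩ {n0,n1,n2} ∩ {n0,n1,n2,n3} = {n0}; idom=n0

DF walk-up:
  join n1 pred n0: · stop@n0
  join n1 pred n2: n2→n1 stop@n0
  join n4 pred n0: · stop@n0
  join n4 pred n1: n1 stop@n0
  join n4 pred n2: n2→n1 stop@n0
  join n4 pred n3: n3→n2→n1 stop@n0
  n0 → ∅
  n1 → {n1,n4}
  n2 → {n1,n4}
  n3 → {n4}
  n4 → ∅

DF(n2) = ["n1", "n4"]

Answer: ["n1", "n4"]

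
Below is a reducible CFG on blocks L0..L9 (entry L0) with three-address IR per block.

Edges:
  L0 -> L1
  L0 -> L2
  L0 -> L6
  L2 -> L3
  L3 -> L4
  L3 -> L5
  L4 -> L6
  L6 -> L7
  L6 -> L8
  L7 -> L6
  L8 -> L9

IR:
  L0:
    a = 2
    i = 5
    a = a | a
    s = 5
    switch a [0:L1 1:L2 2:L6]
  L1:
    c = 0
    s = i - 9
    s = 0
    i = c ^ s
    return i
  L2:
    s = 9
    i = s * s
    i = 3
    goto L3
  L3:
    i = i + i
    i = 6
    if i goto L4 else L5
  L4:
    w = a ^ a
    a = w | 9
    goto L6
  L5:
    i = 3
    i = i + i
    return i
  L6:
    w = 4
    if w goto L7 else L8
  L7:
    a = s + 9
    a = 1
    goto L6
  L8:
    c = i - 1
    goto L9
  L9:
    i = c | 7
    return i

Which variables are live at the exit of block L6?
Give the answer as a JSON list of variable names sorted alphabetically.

def/use:
  L0: {a,i,s} / ∅
  L1: {c,i,s} / {i}
  L2: {i,s} / ∅
  L3: {i} / {i}
  L4: {a,w} / {a}
  L5: {i} / ∅
  L6: {w} / ∅
  L7: {a} / {s}
  L8: {c} / {i}
  L9: {i} / {c}

Live sets:
  L0 li=∅ lo={a,i,s}
  L1 li={i} lo=∅
  L2 li={a} lo={a,i,s}
  L3 li={a,i,s} lo={a,i,s}
  L4 li={a,i,s} lo={i,s}
  L5 li=∅ lo=∅
  L6 li={i,s} lo={i,s}
  L7 li={i,s} lo={i,s}
  L8 li={i} lo={c}
  L9 li={c} lo=∅

live-out(L6) = ["i", "s"]

Answer: ["i", "s"]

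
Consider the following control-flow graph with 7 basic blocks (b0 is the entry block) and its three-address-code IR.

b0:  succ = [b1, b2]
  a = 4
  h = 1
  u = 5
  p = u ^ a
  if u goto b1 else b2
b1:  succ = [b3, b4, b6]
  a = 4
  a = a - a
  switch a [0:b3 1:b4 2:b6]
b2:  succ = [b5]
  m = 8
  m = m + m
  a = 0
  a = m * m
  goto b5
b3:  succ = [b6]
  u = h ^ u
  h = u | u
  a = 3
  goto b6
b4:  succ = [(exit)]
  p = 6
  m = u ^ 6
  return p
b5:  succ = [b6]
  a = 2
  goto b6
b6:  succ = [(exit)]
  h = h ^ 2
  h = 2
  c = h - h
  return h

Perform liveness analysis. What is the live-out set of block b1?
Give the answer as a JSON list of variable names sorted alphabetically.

Answer: ["h", "u"]

Derivation:
def/use:
  b0: {a,h,p,u} / ∅
  b1: {a} / ∅
  b2: {a,m} / ∅
  b3: {a,h,u} / {h,u}
  b4: {m,p} / {u}
  b5: {a} / ∅
  b6: {c,h} / {h}

Liveness:
  live b0: ∅→{h,u}
  live b1: {h,u}→{h,u}
  live b2: {h}→{h}
  live b3: {h,u}→{h}
  live b4: {u}→∅
  live b5: {h}→{h}
  live b6: {h}→∅

live-out(b1) = ["h", "u"]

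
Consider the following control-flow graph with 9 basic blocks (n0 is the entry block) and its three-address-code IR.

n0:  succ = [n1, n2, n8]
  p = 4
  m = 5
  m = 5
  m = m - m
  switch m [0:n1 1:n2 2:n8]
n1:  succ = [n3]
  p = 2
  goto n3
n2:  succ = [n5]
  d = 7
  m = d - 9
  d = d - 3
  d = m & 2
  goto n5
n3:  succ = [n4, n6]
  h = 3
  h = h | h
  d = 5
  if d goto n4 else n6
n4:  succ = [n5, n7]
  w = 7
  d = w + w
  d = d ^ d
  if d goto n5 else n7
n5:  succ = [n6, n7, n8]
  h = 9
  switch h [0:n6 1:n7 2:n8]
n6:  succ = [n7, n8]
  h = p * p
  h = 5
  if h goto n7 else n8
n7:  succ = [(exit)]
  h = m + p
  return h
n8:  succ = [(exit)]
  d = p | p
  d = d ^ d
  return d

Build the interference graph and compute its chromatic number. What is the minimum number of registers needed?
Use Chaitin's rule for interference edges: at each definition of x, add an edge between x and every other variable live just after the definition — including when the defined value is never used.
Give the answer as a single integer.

Answer: 3

Working:
def/use:
  n0 def {m,p} use ∅
  n1 def {p} use ∅
  n2 def {d,m} use ∅
  n3 def {d,h} use ∅
  n4 def {d,w} use ∅
  n5 def {h} use ∅
  n6 def {h} use {p}
  n7 def {h} use {m,p}
  n8 def {d} use {p}

Live sets:
  live n0: ∅→{m,p}
  live n1: {m}→{m,p}
  live n2: {p}→{m,p}
  live n3: {m,p}→{m,p}
  live n4: {m,p}→{m,p}
  live n5: {m,p}→{m,p}
  live n6: {m,p}→{m,p}
  live n7: {m,p}→∅
  live n8: {p}→∅

Interfere edges:
  d↔{m,p}
  h↔{m,p}
  m↔{d,h,p,w}
  p↔{d,h,m,w}
  w↔{m,p}

Chromatic number:
  lower bound: {d,m,p} mutually conflict ⇒ χ ≥ 3
  assign d→c2 h→c2 m→c0 p→c1 w→c2 — no edge inside a register ⇒ χ ≤ 3
  χ = 3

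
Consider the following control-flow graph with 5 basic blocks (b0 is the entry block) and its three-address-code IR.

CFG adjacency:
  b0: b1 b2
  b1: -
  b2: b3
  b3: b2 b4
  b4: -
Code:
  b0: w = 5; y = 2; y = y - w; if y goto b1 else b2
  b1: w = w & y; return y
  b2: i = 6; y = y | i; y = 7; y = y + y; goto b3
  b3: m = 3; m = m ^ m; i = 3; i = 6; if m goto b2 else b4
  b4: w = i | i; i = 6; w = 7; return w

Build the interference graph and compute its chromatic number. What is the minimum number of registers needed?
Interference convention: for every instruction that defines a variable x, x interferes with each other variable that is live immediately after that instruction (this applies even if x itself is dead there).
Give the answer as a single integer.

Per-block:
  b0 def {w,y} use ∅
  b1 def {w} use {w,y}
  b2 def {i,y} use {y}
  b3 def {i,m} use ∅
  b4 def {i,w} use {i}

Live sets:
  b0: in=∅ out={w,y}
  b1: in={w,y} out=∅
  b2: in={y} out={y}
  b3: in={y} out={i,y}
  b4: in={i} out=∅

Interference:
  i — {m,y}
  m — {i,y}
  w — {y}
  y — {i,m,w}

Registers:
  clique {i,m,y} ⇒ need ≥ 3
  3-colouring: R0={y}  R1={i,w}  R2={m}
  χ = 3

Answer: 3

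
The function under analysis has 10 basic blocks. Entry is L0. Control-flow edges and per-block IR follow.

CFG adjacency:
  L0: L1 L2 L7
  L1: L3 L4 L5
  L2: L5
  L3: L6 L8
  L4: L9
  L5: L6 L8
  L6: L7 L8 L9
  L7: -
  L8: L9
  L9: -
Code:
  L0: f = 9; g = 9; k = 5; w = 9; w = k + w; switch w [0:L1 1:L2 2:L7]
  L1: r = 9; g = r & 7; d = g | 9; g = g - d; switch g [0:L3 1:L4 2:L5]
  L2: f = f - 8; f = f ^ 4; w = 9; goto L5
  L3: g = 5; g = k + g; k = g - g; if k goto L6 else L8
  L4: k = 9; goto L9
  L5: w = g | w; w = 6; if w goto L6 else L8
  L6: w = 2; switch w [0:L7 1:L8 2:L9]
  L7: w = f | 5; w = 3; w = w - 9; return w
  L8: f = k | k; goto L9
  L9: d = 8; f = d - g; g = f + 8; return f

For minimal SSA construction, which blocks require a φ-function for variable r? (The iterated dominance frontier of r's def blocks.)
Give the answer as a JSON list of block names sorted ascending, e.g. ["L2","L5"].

Answer: ["L5", "L6", "L7", "L8", "L9"]

Working:
idom tree: L1←L0 L2←L0 L3←L1 L4←L1 L5←L0 L6←L0 L7←L0 L8←L0 L9←L0
Dom∩ at merges:
  L5: preds {L1,L2}: {L0,L1} ∩ {L0,L2} = {L0}; idom=L0
  L6: preds {L3,L5}: {L0,L1,L3} ∩ {L0,L5} = {L0}; idom=L0
  L7: preds {L0,L6}: {L0} ∩ {L0,L6} = {L0}; idom=L0
  L8: preds {L3,L5,L6}: {L0,L1,L3} ∩ {L0,L5} ∩ {L0,L6} = {L0}; idom=L0
  L9: preds {L4,L6,L8}: {L0,L1,L4} ∩ {L0,L6} ∩ {L0,L8} = {L0}; idom=L0

DF derivation:
  join L5 pred L1: L1 stop@L0
  join L5 pred L2: L2 stop@L0
  join L6 pred L3: L3→L1 stop@L0
  join L6 pred L5: L5 stop@L0
  join L7 pred L0: · stop@L0
  join L7 pred L6: L6 stop@L0
  join L8 pred L3: L3→L1 stop@L0
  join L8 pred L5: L5 stop@L0
  join L8 pred L6: L6 stop@L0
  join L9 pred L4: L4→L1 stop@L0
  join L9 pred L6: L6 stop@L0
  join L9 pred L8: L8 stop@L0
  DF(L0)=∅
  DF(L1)={L5,L6,L8,L9}
  DF(L2)={L5}
  DF(L3)={L6,L8}
  DF(L4)={L9}
  DF(L5)={L6,L8}
  DF(L6)={L7,L8,L9}
  DF(L7)=∅
  DF(L8)={L9}
  DF(L9)=∅

φ for r: defs {L1}
  DF⁺ = {L5,L6,L7,L8,L9}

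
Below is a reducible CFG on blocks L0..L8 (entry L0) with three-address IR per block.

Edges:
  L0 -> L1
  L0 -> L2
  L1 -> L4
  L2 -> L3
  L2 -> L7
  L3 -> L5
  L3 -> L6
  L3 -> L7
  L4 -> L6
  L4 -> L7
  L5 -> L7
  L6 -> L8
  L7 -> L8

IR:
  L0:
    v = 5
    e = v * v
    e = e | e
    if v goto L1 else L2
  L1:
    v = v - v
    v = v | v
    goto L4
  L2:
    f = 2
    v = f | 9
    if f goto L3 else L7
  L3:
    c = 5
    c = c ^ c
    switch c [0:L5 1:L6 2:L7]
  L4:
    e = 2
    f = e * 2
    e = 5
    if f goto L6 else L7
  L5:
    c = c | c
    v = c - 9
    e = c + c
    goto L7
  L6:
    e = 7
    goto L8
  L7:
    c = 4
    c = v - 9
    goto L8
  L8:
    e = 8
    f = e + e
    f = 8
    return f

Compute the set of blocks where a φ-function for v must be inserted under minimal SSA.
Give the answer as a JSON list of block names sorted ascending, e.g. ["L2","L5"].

Answer: ["L6", "L7", "L8"]

Working:
idom tree: L1←L0 L2←L0 L3←L2 L4←L1 L5←L3 L6←L0 L7←L0 L8←L0
Dom at joins:
  L6: preds {L3,L4}: {L0,L2,L3} ∩ {L0,L1,L4} = {L0}; idom=L0
  L7: preds {L2,L3,L4,L5}: {L0,L2} ∩ {L0,L2,L3} ∩ {L0,L1,L4} ∩ {L0,L2,L3,L5} = {L0}; idom=L0
  L8: preds {L6,L7}: {L0,L6} ∩ {L0,L7} = {L0}; idom=L0

DF walk-up:
  L6←L3: walk L3→L2 to L0
  L6←L4: walk L4→L1 to L0
  L7←L2: walk L2 to L0
  L7←L3: walk L3→L2 to L0
  L7←L4: walk L4→L1 to L0
  L7←L5: walk L5→L3→L2 to L0
  L8←L6: walk L6 to L0
  L8←L7: walk L7 to L0
  DF(L0)=∅
  DF(L1)={L6,L7}
  DF(L2)={L6,L7}
  DF(L3)={L6,L7}
  DF(L4)={L6,L7}
  DF(L5)={L7}
  DF(L6)={L8}
  DF(L7)={L8}
  DF(L8)=∅

φ for v: defs {L0,L1,L2,L5}
  DF⁺ = {L6,L7,L8}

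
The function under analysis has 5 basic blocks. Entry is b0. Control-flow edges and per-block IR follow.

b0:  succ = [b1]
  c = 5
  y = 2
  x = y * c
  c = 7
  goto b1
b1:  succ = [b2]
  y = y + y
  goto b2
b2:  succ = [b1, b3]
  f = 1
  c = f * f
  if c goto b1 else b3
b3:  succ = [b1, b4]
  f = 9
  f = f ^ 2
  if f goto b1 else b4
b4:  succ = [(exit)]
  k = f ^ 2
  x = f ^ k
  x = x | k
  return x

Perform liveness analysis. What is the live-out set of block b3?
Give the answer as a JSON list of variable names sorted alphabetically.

Answer: ["f", "y"]

Working:
Per-block:
  b0: {c,x,y} / ∅
  b1: {y} / {y}
  b2: {c,f} / ∅
  b3: {f} / ∅
  b4: {k,x} / {f}

Live sets:
  live b0: ∅→{y}
  live b1: {y}→{y}
  live b2: {y}→{y}
  live b3: {y}→{f,y}
  live b4: {f}→∅

live-out(b3) = ["f", "y"]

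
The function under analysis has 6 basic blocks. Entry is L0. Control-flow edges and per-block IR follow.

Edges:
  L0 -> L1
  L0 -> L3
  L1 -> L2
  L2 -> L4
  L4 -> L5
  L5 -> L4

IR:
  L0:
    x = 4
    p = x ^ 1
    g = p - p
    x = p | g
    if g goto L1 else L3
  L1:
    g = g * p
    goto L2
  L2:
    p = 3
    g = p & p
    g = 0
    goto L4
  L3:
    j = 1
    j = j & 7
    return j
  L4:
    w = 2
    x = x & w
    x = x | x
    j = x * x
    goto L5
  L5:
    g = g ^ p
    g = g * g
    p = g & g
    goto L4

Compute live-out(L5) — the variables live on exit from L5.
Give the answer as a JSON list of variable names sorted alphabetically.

Answer: ["g", "p", "x"]

Working:
def/use:
  L0: {g,p,x} / ∅
  L1: {g} / {g,p}
  L2: {g,p} / ∅
  L3: {j} / ∅
  L4: {j,w,x} / {x}
  L5: {g,p} / {g,p}

Liveness:
  live L0: ∅→{g,p,x}
  live L1: {g,p,x}→{x}
  live L2: {x}→{g,p,x}
  live L3: ∅→∅
  live L4: {g,p,x}→{g,p,x}
  live L5: {g,p,x}→{g,p,x}

live-out(L5) = ["g", "p", "x"]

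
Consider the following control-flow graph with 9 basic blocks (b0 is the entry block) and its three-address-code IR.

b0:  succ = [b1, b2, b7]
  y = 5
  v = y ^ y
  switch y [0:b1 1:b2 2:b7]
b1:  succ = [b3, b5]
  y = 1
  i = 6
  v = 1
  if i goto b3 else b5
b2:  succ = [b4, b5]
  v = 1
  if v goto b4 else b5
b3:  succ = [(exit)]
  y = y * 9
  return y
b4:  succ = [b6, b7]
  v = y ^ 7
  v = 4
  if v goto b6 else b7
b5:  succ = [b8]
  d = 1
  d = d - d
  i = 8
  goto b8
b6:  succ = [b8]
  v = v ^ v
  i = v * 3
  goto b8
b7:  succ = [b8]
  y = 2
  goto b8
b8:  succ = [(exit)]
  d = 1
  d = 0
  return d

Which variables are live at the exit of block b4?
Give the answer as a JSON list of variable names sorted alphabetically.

def/use:
  b0 def {v,y} use ∅
  b1 def {i,v,y} use ∅
  b2 def {v} use ∅
  b3 def {y} use {y}
  b4 def {v} use {y}
  b5 def {d,i} use ∅
  b6 def {i,v} use {v}
  b7 def {y} use ∅
  b8 def {d} use ∅

Live sets:
  b0: in=∅ out={y}
  b1: in=∅ out={y}
  b2: in={y} out={y}
  b3: in={y} out=∅
  b4: in={y} out={v}
  b5: in=∅ out=∅
  b6: in={v} out=∅
  b7: in=∅ out=∅
  b8: in=∅ out=∅

live-out(b4) = ["v"]

Answer: ["v"]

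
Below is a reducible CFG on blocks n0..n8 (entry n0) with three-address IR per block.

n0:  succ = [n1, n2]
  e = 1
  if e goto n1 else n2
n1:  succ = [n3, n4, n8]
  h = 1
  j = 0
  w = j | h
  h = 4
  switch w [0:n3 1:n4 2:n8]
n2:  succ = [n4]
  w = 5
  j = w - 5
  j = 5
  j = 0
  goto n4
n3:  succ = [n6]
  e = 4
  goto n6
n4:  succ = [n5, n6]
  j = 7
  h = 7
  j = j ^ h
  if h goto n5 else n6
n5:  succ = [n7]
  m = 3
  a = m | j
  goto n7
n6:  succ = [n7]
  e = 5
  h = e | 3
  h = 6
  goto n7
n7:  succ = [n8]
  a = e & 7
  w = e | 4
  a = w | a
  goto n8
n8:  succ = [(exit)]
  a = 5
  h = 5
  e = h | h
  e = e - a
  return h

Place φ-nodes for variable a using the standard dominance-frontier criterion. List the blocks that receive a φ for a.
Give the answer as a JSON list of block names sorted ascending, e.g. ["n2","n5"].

Answer: ["n7", "n8"]

Analysis:
idom tree: n1←n0 n2←n0 n3←n1 n4←n0 n5←n4 n6←n0 n7←n0 n8←n0
Join-block Dom:
  n4: preds {n1,n2}: {n0,n1} ∩ {n0,n2} = {n0}; idom=n0
  n6: preds {n3,n4}: {n0,n1,n3} ∩ {n0,n4} = {n0}; idom=n0
  n7: preds {n5,n6}: {n0,n4,n5} ∩ {n0,n6} = {n0}; idom=n0
  n8: preds {n1,n7}: {n0,n1} ∩ {n0,n7} = {n0}; idom=n0

Frontier:
  join n4 pred n1: n1 stop@n0
  join n4 pred n2: n2 stop@n0
  join n6 pred n3: n3→n1 stop@n0
  join n6 pred n4: n4 stop@n0
  join n7 pred n5: n5→n4 stop@n0
  join n7 pred n6: n6 stop@n0
  join n8 pred n1: n1 stop@n0
  join n8 pred n7: n7 stop@n0
  DF(n0)=∅
  DF(n1)={n4,n6,n8}
  DF(n2)={n4}
  DF(n3)={n6}
  DF(n4)={n6,n7}
  DF(n5)={n7}
  DF(n6)={n7}
  DF(n7)={n8}
  DF(n8)=∅

φ for a: defs {n5,n7,n8}
  DF⁺ = {n7,n8}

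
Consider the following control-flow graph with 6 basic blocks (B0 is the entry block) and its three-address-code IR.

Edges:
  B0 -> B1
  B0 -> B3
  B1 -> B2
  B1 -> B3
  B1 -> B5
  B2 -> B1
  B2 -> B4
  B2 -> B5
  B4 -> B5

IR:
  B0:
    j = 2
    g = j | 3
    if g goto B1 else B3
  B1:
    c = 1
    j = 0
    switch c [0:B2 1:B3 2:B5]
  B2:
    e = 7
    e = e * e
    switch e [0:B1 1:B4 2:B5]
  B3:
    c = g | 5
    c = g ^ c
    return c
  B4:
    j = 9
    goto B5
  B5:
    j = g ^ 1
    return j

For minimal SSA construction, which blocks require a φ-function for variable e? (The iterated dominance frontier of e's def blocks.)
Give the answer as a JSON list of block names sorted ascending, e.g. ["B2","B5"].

idom tree: B1←B0 B2←B1 B3←B0 B4←B2 B5←B1
Join-block Dom:
  B1: preds {B0,B2}: {B0} ∩ {B0,B1,B2} = {B0}; idom=B0
  B3: preds {B0,B1}: {B0} ∩ {B0,B1} = {B0}; idom=B0
  B5: preds {B1,B2,B4}: {B0,B1} ∩ {B0,B1,B2} ∩ {B0,B1,B2,B4} = {B0,B1}; idom=B1

Frontier:
  join B1 pred B0: · stop@B0
  join B1 pred B2: B2→B1 stop@B0
  join B3 pred B0: · stop@B0
  join B3 pred B1: B1 stop@B0
  join B5 pred B1: · stop@B1
  join B5 pred B2: B2 stop@B1
  join B5 pred B4: B4→B2 stop@B1
  DF(B0)=∅
  DF(B1)={B1,B3}
  DF(B2)={B1,B5}
  DF(B3)=∅
  DF(B4)={B5}
  DF(B5)=∅

φ for e: defs {B2}
  DF⁺ = {B1,B3,B5}

Answer: ["B1", "B3", "B5"]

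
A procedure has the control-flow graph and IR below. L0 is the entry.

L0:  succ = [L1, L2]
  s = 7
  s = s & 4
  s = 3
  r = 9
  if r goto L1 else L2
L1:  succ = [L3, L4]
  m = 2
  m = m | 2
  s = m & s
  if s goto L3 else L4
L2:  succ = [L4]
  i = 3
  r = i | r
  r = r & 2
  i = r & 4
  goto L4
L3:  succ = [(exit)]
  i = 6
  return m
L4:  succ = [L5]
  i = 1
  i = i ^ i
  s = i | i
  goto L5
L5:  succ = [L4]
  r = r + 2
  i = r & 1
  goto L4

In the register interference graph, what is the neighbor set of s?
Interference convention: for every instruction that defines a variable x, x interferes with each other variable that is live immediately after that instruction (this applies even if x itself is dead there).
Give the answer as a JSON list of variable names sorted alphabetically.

Answer: ["m", "r"]

Derivation:
Per-block:
  L0 def {r,s} use ∅
  L1 def {m,s} use {s}
  L2 def {i,r} use {r}
  L3 def {i} use {m}
  L4 def {i,s} use ∅
  L5 def {i,r} use {r}

Liveness:
  live L0: ∅→{r,s}
  live L1: {r,s}→{m,r}
  live L2: {r}→{r}
  live L3: {m}→∅
  live L4: {r}→{r}
  live L5: {r}→{r}

Interfere edges:
  i — {m,r}
  m — {i,r,s}
  r — {i,m,s}
  s — {m,r}

N(s) = ["m", "r"]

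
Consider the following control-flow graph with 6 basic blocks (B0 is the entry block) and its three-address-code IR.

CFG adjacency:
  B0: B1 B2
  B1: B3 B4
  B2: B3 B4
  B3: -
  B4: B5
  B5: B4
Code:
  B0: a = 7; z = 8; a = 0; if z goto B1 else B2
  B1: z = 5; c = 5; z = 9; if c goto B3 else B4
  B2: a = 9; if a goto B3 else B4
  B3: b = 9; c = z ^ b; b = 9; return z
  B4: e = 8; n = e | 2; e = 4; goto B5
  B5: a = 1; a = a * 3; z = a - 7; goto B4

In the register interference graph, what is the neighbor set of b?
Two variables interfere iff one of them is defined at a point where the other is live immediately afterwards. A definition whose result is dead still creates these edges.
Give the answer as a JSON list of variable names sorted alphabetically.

Answer: ["z"]

Working:
Per-block:
  B0 def {a,z} use ∅
  B1 def {c,z} use ∅
  B2 def {a} use ∅
  B3 def {b,c} use {z}
  B4 def {e,n} use ∅
  B5 def {a,z} use ∅

Live sets:
  B0 li=∅ lo={z}
  B1 li=∅ lo={z}
  B2 li={z} lo={z}
  B3 li={z} lo=∅
  B4 li=∅ lo=∅
  B5 li=∅ lo=∅

Conflict graph:
  a: {z}
  b: {z}
  c: {z}
  e: ∅
  n: ∅
  z: {a,b,c}

N(b) = ["z"]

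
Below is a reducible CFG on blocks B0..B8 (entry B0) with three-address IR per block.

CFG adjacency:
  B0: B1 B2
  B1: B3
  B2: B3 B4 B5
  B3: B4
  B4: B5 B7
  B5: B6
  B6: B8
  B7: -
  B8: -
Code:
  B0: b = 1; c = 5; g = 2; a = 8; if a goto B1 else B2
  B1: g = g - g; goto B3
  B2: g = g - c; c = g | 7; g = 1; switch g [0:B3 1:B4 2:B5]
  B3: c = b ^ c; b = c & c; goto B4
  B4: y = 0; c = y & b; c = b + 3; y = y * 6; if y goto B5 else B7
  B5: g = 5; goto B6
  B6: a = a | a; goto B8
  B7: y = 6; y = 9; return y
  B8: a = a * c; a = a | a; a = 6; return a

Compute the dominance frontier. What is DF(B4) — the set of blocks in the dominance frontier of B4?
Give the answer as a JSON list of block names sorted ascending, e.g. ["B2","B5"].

idom tree: B1←B0 B2←B0 B3←B0 B4←B0 B5←B0 B6←B5 B7←B4 B8←B6
Join-block Dom:
  B3: preds {B1,B2}: {B0,B1} ∩ {B0,B2} = {B0}; idom=B0
  B4: preds {B2,B3}: {B0,B2} ∩ {B0,B3} = {B0}; idom=B0
  B5: preds {B2,B4}: {B0,B2} ∩ {B0,B4} = {B0}; idom=B0

Frontier:
  join B3 pred B1: B1 stop@B0
  join B3 pred B2: B2 stop@B0
  join B4 pred B2: B2 stop@B0
  join B4 pred B3: B3 stop@B0
  join B5 pred B2: B2 stop@B0
  join B5 pred B4: B4 stop@B0
  B0 → ∅
  B1 → {B3}
  B2 → {B3,B4,B5}
  B3 → {B4}
  B4 → {B5}
  B5 → ∅
  B6 → ∅
  B7 → ∅
  B8 → ∅

DF(B4) = ["B5"]

Answer: ["B5"]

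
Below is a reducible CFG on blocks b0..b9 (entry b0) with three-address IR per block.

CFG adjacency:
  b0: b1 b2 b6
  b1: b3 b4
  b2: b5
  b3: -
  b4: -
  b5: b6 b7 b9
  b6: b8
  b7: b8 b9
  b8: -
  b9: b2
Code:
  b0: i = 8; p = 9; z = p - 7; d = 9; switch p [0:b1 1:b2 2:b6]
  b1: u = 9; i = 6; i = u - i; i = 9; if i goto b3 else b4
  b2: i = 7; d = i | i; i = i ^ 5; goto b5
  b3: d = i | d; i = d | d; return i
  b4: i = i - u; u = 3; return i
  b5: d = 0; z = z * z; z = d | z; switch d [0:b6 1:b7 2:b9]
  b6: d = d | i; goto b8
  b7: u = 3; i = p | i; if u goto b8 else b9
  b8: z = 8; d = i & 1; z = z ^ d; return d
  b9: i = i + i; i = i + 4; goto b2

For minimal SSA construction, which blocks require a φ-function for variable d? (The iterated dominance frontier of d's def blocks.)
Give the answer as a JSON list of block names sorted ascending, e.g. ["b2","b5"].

idom tree: b1←b0 b2←b0 b3←b1 b4←b1 b5←b2 b6←b0 b7←b5 b8←b0 b9←b5
Dom at joins:
  b2: preds {b0,b9}: {b0} ∩ {b0,b2,b5,b9} = {b0}; idom=b0
  b6: preds {b0,b5}: {b0} ∩ {b0,b2,b5} = {b0}; idom=b0
  b8: preds {b6,b7}: {b0,b6} ∩ {b0,b2,b5,b7} = {b0}; idom=b0
  b9: preds {b5,b7}: {b0,b2,b5} ∩ {b0,b2,b5,b7} = {b0,b2,b5}; idom=b5

DF walk-up:
  b2←b0: walk · to b0
  b2←b9: walk b9→b5→b2 to b0
  b6←b0: walk · to b0
  b6←b5: walk b5→b2 to b0
  b8←b6: walk b6 to b0
  b8←b7: walk b7→b5→b2 to b0
  b9←b5: walk · to b5
  b9←b7: walk b7 to b5
  b0 → ∅
  b1 → ∅
  b2 → {b2,b6,b8}
  b3 → ∅
  b4 → ∅
  b5 → {b2,b6,b8}
  b6 → {b8}
  b7 → {b8,b9}
  b8 → ∅
  b9 → {b2}

φ for d: defs {b0,b2,b3,b5,b6,b8}
  DF⁺ = {b2,b6,b8}

Answer: ["b2", "b6", "b8"]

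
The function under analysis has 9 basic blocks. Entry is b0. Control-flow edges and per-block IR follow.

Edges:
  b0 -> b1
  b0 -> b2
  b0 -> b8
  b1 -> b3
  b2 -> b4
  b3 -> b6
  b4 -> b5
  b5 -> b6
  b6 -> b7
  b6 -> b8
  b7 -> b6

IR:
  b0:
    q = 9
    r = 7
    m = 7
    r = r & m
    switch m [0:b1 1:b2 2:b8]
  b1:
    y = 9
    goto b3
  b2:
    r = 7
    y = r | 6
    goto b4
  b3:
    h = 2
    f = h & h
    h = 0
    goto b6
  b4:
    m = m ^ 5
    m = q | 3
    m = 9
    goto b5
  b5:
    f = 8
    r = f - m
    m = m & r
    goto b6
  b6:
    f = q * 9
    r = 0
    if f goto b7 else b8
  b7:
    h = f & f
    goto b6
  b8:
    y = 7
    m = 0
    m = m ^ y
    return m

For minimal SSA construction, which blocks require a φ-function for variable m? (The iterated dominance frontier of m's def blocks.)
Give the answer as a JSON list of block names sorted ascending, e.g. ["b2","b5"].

idom tree: b1←b0 b2←b0 b3←b1 b4←b2 b5←b4 b6←b0 b7←b6 b8←b0
Dom at joins:
  b6: preds {b3,b5,b7}: {b0,b1,b3} ∩ {b0,b2,b4,b5} ∩ {b0,b6,b7} = {b0}; idom=b0
  b8: preds {b0,b6}: {b0} ∩ {b0,b6} = {b0}; idom=b0

DF walk-up:
  join b6 pred b3: b3→b1 stop@b0
  join b6 pred b5: b5→b4→b2 stop@b0
  join b6 pred b7: b7→b6 stop@b0
  join b8 pred b0: · stop@b0
  join b8 pred b6: b6 stop@b0
  b0: DF=∅
  b1: DF={b6}
  b2: DF={b6}
  b3: DF={b6}
  b4: DF={b6}
  b5: DF={b6}
  b6: DF={b6,b8}
  b7: DF={b6}
  b8: DF=∅

φ for m: defs {b0,b4,b5,b8}
  DF⁺ = {b6,b8}

Answer: ["b6", "b8"]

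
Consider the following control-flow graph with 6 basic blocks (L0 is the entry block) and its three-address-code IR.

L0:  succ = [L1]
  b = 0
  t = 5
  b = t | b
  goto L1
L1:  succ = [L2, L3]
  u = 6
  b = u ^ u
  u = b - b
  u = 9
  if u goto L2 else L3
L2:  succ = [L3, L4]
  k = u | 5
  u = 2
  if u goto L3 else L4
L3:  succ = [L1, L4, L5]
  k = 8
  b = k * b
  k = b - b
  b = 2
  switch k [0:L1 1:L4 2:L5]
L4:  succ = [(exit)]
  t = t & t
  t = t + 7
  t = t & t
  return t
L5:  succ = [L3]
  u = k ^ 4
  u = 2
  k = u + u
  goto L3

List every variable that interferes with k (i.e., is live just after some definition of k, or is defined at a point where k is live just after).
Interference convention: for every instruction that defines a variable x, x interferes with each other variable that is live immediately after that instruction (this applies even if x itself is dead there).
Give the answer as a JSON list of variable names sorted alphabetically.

Answer: ["b", "t"]

Derivation:
def/use:
  L0 def {b,t} use ∅
  L1 def {b,u} use ∅
  L2 def {k,u} use {u}
  L3 def {b,k} use {b}
  L4 def {t} use {t}
  L5 def {k,u} use {k}

Liveness:
  live L0: ∅→{t}
  live L1: {t}→{b,t,u}
  live L2: {b,t,u}→{b,t}
  live L3: {b,t}→{b,k,t}
  live L4: {t}→∅
  live L5: {b,k,t}→{b,t}

Interfere edges:
  b↔{k,t,u}
  k↔{b,t}
  t↔{b,k,u}
  u↔{b,t}

N(k) = ["b", "t"]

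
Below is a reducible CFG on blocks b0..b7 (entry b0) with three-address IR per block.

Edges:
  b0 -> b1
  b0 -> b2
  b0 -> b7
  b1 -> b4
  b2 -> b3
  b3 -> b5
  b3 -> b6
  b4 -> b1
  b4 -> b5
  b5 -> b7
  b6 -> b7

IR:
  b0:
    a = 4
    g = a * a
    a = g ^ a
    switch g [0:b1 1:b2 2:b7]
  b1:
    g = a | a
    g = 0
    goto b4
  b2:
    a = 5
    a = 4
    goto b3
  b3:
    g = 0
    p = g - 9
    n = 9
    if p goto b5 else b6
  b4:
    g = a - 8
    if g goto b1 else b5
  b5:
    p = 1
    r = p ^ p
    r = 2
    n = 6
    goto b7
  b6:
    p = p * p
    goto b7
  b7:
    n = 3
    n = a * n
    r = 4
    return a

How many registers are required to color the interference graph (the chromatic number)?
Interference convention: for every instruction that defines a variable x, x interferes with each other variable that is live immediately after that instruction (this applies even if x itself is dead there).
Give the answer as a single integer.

Answer: 3

Analysis:
Per-block:
  b0: def={a,g} ue=∅
  b1: def={g} ue={a}
  b2: def={a} ue=∅
  b3: def={g,n,p} ue=∅
  b4: def={g} ue={a}
  b5: def={n,p,r} ue=∅
  b6: def={p} ue={p}
  b7: def={n,r} ue={a}

Backward fixpoint:
  b0 li=∅ lo={a}
  b1 li={a} lo={a}
  b2 li=∅ lo={a}
  b3 li={a} lo={a,p}
  b4 li={a} lo={a}
  b5 li={a} lo={a}
  b6 li={a,p} lo={a}
  b7 li={a} lo=∅

Interfere edges:
  a↔{g,n,p,r}
  g↔{a}
  n↔{a,p}
  p↔{a,n}
  r↔{a}

Chromatic number:
  {a,n,p} pairwise interfere (3-clique) ⇒ χ ≥ 3
  assign a→R0 g→R1 n→R1 p→R2 r→R1 — no edge inside a register ⇒ χ ≤ 3
  χ = 3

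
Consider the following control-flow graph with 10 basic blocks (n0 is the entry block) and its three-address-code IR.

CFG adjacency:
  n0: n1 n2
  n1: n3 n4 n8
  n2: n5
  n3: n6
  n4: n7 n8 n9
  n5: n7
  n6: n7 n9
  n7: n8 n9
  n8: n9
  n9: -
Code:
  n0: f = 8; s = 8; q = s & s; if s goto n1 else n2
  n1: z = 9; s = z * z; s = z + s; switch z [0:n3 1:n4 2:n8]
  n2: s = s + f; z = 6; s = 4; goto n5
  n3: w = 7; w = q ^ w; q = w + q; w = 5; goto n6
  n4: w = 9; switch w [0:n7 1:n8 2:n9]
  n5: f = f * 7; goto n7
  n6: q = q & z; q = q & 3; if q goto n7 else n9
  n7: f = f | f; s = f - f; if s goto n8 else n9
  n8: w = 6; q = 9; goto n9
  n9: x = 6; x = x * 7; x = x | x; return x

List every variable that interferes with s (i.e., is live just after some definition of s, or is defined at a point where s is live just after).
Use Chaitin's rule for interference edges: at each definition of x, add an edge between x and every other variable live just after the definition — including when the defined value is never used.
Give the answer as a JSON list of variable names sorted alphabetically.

Block summaries:
  n0: def={f,q,s} ue=∅
  n1: def={s,z} ue=∅
  n2: def={s,z} ue={f,s}
  n3: def={q,w} ue={q}
  n4: def={w} ue=∅
  n5: def={f} ue={f}
  n6: def={q} ue={q,z}
  n7: def={f,s} ue={f}
  n8: def={q,w} ue=∅
  n9: def={x} ue=∅

Backward fixpoint:
  live n0: ∅→{f,q,s}
  live n1: {f,q}→{f,q,z}
  live n2: {f,s}→{f}
  live n3: {f,q,z}→{f,q,z}
  live n4: {f}→{f}
  live n5: {f}→{f}
  live n6: {f,q,z}→{f}
  live n7: {f}→∅
  live n8: ∅→∅
  live n9: ∅→∅

Conflict graph:
  f: {q,s,w,z}
  q: {f,s,w,z}
  s: {f,q,z}
  w: {f,q,z}
  x: ∅
  z: {f,q,s,w}

N(s) = ["f", "q", "z"]

Answer: ["f", "q", "z"]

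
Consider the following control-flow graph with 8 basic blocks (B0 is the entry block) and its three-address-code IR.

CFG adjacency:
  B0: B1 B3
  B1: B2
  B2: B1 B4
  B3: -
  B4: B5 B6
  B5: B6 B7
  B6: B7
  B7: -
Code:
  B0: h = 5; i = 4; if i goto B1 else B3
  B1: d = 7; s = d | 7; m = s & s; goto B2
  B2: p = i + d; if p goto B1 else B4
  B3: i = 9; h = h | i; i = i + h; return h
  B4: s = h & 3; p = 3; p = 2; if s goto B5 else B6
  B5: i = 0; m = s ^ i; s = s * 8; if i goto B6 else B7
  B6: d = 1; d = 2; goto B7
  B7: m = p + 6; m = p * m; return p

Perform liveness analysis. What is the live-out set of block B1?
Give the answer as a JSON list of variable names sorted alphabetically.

Answer: ["d", "h", "i"]

Working:
def/use:
  B0 def {h,i} use ∅
  B1 def {d,m,s} use ∅
  B2 def {p} use {d,i}
  B3 def {h,i} use {h}
  B4 def {p,s} use {h}
  B5 def {i,m,s} use {s}
  B6 def {d} use ∅
  B7 def {m} use {p}

Live sets:
  B0: in=∅ out={h,i}
  B1: in={h,i} out={d,h,i}
  B2: in={d,h,i} out={h,i}
  B3: in={h} out=∅
  B4: in={h} out={p,s}
  B5: in={p,s} out={p}
  B6: in={p} out={p}
  B7: in={p} out=∅

live-out(B1) = ["d", "h", "i"]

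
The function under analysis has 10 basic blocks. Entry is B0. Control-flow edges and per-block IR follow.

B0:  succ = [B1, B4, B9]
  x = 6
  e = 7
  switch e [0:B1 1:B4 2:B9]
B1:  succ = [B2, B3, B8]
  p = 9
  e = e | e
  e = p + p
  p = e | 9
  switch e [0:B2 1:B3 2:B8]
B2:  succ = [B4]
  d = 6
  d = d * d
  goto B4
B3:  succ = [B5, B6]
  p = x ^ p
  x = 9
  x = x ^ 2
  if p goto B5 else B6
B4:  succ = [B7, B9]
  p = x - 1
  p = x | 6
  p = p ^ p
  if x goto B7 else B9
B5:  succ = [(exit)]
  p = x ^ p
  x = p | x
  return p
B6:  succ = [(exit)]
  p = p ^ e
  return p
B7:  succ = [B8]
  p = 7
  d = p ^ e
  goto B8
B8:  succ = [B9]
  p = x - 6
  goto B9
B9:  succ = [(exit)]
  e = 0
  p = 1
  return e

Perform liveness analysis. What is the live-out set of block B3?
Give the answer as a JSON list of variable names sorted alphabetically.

Per-block:
  B0: def={e,x} ue=∅
  B1: def={e,p} ue={e}
  B2: def={d} ue=∅
  B3: def={p,x} ue={p,x}
  B4: def={p} ue={x}
  B5: def={p,x} ue={p,x}
  B6: def={p} ue={e,p}
  B7: def={d,p} ue={e}
  B8: def={p} ue={x}
  B9: def={e,p} ue=∅

Liveness:
  live B0: ∅→{e,x}
  live B1: {e,x}→{e,p,x}
  live B2: {e,x}→{e,x}
  live B3: {e,p,x}→{e,p,x}
  live B4: {e,x}→{e,x}
  live B5: {p,x}→∅
  live B6: {e,p}→∅
  live B7: {e,x}→{x}
  live B8: {x}→∅
  live B9: ∅→∅

live-out(B3) = ["e", "p", "x"]

Answer: ["e", "p", "x"]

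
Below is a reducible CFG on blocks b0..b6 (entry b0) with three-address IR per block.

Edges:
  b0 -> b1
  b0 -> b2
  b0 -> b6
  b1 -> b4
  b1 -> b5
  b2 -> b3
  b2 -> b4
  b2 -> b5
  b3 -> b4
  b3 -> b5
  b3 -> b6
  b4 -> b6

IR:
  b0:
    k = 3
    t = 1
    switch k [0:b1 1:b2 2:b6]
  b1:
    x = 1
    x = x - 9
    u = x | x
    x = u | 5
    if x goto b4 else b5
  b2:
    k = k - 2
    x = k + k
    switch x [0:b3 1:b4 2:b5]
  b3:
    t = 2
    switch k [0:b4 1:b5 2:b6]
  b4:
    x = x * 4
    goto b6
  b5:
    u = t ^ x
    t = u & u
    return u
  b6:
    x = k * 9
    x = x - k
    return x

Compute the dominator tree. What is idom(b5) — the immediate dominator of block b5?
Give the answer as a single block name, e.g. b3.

Answer: b0

Derivation:
idom tree: b1←b0 b2←b0 b3←b2 b4←b0 b5←b0 b6←b0
Dom∩ at merges:
  b4: preds {b1,b2,b3}: {b0,b1} ∩ {b0,b2} ∩ {b0,b2,b3} = {b0}; idom=b0
  b5: preds {b1,b2,b3}: {b0,b1} ∩ {b0,b2} ∩ {b0,b2,b3} = {b0}; idom=b0
  b6: preds {b0,b3,b4}: {b0} ∩ {b0,b2,b3} ∩ {b0,b4} = {b0}; idom=b0

idom(b5) = b0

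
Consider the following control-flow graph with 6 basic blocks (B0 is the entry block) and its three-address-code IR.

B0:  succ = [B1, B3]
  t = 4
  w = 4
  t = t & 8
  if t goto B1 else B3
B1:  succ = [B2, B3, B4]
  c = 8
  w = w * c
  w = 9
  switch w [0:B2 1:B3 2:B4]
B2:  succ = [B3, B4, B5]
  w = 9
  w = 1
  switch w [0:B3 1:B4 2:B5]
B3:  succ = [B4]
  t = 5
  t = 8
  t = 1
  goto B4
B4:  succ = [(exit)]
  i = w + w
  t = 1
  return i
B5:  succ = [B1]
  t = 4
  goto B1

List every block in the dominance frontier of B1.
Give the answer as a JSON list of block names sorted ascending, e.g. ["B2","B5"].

Answer: ["B1", "B3", "B4"]

Derivation:
idom tree: B1←B0 B2←B1 B3←B0 B4←B0 B5←B2
Join-block Dom:
  B1: preds {B0,B5}: {B0} ∩ {B0,B1,B2,B5} = {B0}; idom=B0
  B3: preds {B0,B1,B2}: {B0} ∩ {B0,B1} ∩ {B0,B1,B2} = {B0}; idom=B0
  B4: preds {B1,B2,B3}: {B0,B1} ∩ {B0,B1,B2} ∩ {B0,B3} = {B0}; idom=B0

DF derivation:
  join B1 pred B0: · stop@B0
  join B1 pred B5: B5→B2→B1 stop@B0
  join B3 pred B0: · stop@B0
  join B3 pred B1: B1 stop@B0
  join B3 pred B2: B2→B1 stop@B0
  join B4 pred B1: B1 stop@B0
  join B4 pred B2: B2→B1 stop@B0
  join B4 pred B3: B3 stop@B0
  B0 → ∅
  B1 → {B1,B3,B4}
  B2 → {B1,B3,B4}
  B3 → {B4}
  B4 → ∅
  B5 → {B1}

DF(B1) = ["B1", "B3", "B4"]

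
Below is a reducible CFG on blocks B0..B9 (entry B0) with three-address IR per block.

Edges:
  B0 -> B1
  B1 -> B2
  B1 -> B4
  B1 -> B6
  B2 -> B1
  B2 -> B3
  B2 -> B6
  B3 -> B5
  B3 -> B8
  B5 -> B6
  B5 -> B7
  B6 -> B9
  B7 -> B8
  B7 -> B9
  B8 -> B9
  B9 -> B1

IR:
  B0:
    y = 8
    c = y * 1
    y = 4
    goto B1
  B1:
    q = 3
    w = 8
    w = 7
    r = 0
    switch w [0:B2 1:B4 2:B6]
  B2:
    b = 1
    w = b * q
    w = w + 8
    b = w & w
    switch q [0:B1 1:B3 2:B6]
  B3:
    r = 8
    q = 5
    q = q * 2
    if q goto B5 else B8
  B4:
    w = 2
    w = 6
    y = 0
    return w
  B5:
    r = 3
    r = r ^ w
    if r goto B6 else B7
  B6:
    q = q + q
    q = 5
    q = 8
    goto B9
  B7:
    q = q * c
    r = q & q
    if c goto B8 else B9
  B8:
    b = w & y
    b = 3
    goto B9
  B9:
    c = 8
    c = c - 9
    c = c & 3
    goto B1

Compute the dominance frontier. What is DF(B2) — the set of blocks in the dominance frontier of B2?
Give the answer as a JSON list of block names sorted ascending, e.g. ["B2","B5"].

Answer: ["B1", "B6", "B9"]

Derivation:
idom tree: B1←B0 B2←B1 B3←B2 B4←B1 B5←B3 B6←B1 B7←B5 B8←B3 B9←B1
Dom at joins:
  B1: preds {B0,B2,B9}: {B0} ∩ {B0,B1,B2} ∩ {B0,B1,B9} = {B0}; idom=B0
  B6: preds {B1,B2,B5}: {B0,B1} ∩ {B0,B1,B2} ∩ {B0,B1,B2,B3,B5} = {B0,B1}; idom=B1
  B8: preds {B3,B7}: {B0,B1,B2,B3} ∩ {B0,B1,B2,B3,B5,B7} = {B0,B1,B2,B3}; idom=B3
  B9: preds {B6,B7,B8}: {B0,B1,B6} ∩ {B0,B1,B2,B3,B5,B7} ∩ {B0,B1,B2,B3,B8} = {B0,B1}; idom=B1

DF walk-up:
  join B1 pred B0: · stop@B0
  join B1 pred B2: B2→B1 stop@B0
  join B1 pred B9: B9→B1 stop@B0
  join B6 pred B1: · stop@B1
  join B6 pred B2: B2 stop@B1
  join B6 pred B5: B5→B3→B2 stop@B1
  join B8 pred B3: · stop@B3
  join B8 pred B7: B7→B5 stop@B3
  join B9 pred B6: B6 stop@B1
  join B9 pred B7: B7→B5→B3→B2 stop@B1
  join B9 pred B8: B8→B3→B2 stop@B1
  DF(B0)=∅
  DF(B1)={B1}
  DF(B2)={B1,B6,B9}
  DF(B3)={B6,B9}
  DF(B4)=∅
  DF(B5)={B6,B8,B9}
  DF(B6)={B9}
  DF(B7)={B8,B9}
  DF(B8)={B9}
  DF(B9)={B1}

DF(B2) = ["B1", "B6", "B9"]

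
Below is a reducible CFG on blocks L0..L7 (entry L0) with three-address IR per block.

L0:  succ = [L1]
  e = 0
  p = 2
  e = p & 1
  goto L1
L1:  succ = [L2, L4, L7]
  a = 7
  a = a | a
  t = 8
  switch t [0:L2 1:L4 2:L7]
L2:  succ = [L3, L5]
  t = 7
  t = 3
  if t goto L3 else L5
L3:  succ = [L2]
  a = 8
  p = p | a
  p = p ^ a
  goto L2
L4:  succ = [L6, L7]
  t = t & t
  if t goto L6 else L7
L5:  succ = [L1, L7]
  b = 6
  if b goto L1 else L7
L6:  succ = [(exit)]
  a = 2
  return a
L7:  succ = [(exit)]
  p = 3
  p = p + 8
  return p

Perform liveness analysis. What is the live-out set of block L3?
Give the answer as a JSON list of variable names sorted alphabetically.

Answer: ["p"]

Analysis:
Block summaries:
  L0: def={e,p} ue=∅
  L1: def={a,t} ue=∅
  L2: def={t} ue=∅
  L3: def={a,p} ue={p}
  L4: def={t} ue={t}
  L5: def={b} ue=∅
  L6: def={a} ue=∅
  L7: def={p} ue=∅

Backward fixpoint:
  L0 li=∅ lo={p}
  L1 li={p} lo={p,t}
  L2 li={p} lo={p}
  L3 li={p} lo={p}
  L4 li={t} lo=∅
  L5 li={p} lo={p}
  L6 li=∅ lo=∅
  L7 li=∅ lo=∅

live-out(L3) = ["p"]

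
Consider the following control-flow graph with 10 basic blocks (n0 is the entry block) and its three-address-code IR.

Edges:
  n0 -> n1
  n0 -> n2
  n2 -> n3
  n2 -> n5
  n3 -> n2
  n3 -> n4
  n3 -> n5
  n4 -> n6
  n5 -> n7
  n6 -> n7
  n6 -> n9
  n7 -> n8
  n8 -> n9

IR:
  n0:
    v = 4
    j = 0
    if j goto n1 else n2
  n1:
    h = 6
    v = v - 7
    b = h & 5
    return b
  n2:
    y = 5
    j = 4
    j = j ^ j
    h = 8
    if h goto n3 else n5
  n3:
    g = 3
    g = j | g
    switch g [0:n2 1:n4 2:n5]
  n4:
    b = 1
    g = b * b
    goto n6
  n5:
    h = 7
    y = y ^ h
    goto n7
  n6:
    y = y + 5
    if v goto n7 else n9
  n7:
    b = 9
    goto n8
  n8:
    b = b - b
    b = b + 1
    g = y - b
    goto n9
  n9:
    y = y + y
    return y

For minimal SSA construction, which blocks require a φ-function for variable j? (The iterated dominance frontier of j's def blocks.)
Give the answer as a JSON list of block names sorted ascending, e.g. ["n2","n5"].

idom tree: n1←n0 n2←n0 n3←n2 n4←n3 n5←n2 n6←n4 n7←n2 n8←n7 n9←n2
Dom at joins:
  n2: preds {n0,n3}: {n0} ∩ {n0,n2,n3} = {n0}; idom=n0
  n5: preds {n2,n3}: {n0,n2} ∩ {n0,n2,n3} = {n0,n2}; idom=n2
  n7: preds {n5,n6}: {n0,n2,n5} ∩ {n0,n2,n3,n4,n6} = {n0,n2}; idom=n2
  n9: preds {n6,n8}: {n0,n2,n3,n4,n6} ∩ {n0,n2,n7,n8} = {n0,n2}; idom=n2

Frontier:
  join n2 pred n0: · stop@n0
  join n2 pred n3: n3→n2 stop@n0
  join n5 pred n2: · stop@n2
  join n5 pred n3: n3 stop@n2
  join n7 pred n5: n5 stop@n2
  join n7 pred n6: n6→n4→n3 stop@n2
  join n9 pred n6: n6→n4→n3 stop@n2
  join n9 pred n8: n8→n7 stop@n2
  n0 → ∅
  n1 → ∅
  n2 → {n2}
  n3 → {n2,n5,n7,n9}
  n4 → {n7,n9}
  n5 → {n7}
  n6 → {n7,n9}
  n7 → {n9}
  n8 → {n9}
  n9 → ∅

φ for j: defs {n0,n2}
  DF⁺ = {n2}

Answer: ["n2"]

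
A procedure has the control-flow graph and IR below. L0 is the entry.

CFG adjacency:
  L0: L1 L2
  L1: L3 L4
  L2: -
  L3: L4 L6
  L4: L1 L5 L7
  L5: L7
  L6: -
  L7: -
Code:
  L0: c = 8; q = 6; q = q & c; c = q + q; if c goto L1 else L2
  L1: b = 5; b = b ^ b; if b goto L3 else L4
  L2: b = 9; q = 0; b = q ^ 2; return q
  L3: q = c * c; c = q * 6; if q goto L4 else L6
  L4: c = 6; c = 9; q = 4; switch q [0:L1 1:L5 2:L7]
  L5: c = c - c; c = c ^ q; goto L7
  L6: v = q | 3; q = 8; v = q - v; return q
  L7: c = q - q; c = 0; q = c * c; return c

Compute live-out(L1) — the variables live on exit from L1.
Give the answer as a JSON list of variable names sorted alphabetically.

Per-block:
  L0: def={c,q} ue=∅
  L1: def={b} ue=∅
  L2: def={b,q} ue=∅
  L3: def={c,q} ue={c}
  L4: def={c,q} ue=∅
  L5: def={c} ue={c,q}
  L6: def={q,v} ue={q}
  L7: def={c,q} ue={q}

Backward fixpoint:
  live L0: ∅→{c}
  live L1: {c}→{c}
  live L2: ∅→∅
  live L3: {c}→{q}
  live L4: ∅→{c,q}
  live L5: {c,q}→{q}
  live L6: {q}→∅
  live L7: {q}→∅

live-out(L1) = ["c"]

Answer: ["c"]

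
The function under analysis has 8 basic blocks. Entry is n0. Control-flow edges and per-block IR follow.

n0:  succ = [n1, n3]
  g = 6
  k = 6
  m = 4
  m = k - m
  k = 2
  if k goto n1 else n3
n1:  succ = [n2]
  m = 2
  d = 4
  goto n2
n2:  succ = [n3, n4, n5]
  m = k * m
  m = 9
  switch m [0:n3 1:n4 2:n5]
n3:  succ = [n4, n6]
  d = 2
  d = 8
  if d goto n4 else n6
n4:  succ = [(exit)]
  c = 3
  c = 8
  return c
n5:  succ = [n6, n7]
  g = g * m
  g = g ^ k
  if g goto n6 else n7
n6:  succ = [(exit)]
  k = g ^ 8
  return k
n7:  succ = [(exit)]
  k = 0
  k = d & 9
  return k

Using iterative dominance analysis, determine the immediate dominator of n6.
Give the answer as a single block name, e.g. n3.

Answer: n0

Working:
idom tree: n1←n0 n2←n1 n3←n0 n4←n0 n5←n2 n6←n0 n7←n5
Join-block Dom:
  n3: preds {n0,n2}: {n0} ∩ {n0,n1,n2} = {n0}; idom=n0
  n4: preds {n2,n3}: {n0,n1,n2} ∩ {n0,n3} = {n0}; idom=n0
  n6: preds {n3,n5}: {n0,n3} ∩ {n0,n1,n2,n5} = {n0}; idom=n0

idom(n6) = n0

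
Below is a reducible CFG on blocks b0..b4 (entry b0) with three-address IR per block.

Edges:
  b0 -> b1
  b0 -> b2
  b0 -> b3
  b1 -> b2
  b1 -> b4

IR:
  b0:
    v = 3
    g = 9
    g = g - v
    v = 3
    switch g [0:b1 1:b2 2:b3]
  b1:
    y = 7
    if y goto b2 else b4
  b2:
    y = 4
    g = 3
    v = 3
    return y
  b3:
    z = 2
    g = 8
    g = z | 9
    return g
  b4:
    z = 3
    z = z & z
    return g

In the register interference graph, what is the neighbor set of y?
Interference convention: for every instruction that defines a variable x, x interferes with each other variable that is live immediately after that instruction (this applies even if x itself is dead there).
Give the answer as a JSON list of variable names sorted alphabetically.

Answer: ["g", "v"]

Derivation:
Block summaries:
  b0: def={g,v} ue=∅
  b1: def={y} ue=∅
  b2: def={g,v,y} ue=∅
  b3: def={g,z} ue=∅
  b4: def={z} ue={g}

Live sets:
  live b0: ∅→{g}
  live b1: {g}→{g}
  live b2: ∅→∅
  live b3: ∅→∅
  live b4: {g}→∅

Interfere edges:
  g↔{v,y,z}
  v↔{g,y}
  y↔{g,v}
  z↔{g}

N(y) = ["g", "v"]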